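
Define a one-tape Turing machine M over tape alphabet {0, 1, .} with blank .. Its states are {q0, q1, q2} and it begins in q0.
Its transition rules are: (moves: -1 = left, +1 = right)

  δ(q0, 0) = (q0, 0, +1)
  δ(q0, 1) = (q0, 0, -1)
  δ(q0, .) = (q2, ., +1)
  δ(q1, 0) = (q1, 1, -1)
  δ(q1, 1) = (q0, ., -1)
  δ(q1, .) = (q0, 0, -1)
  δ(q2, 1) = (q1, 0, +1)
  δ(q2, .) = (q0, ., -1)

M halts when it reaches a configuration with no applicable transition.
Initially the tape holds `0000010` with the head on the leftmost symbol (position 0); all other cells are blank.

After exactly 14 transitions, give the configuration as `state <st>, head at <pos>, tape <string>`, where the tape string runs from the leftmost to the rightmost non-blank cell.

state=q0 head=0 tape=[0]000010..   (q0,0)→(q0,0,+1)
state=q0 head=1 tape=0[0]00010..   (q0,0)→(q0,0,+1)
state=q0 head=2 tape=00[0]0010..   (q0,0)→(q0,0,+1)
state=q0 head=3 tape=000[0]010..   (q0,0)→(q0,0,+1)
state=q0 head=4 tape=0000[0]10..   (q0,0)→(q0,0,+1)
state=q0 head=5 tape=00000[1]0..   (q0,1)→(q0,0,-1)
state=q0 head=4 tape=0000[0]00..   (q0,0)→(q0,0,+1)
state=q0 head=5 tape=00000[0]0..   (q0,0)→(q0,0,+1)
state=q0 head=6 tape=000000[0]..   (q0,0)→(q0,0,+1)
state=q0 head=7 tape=0000000[.].   (q0,.)→(q2,.,+1)
state=q2 head=8 tape=0000000.[.]   (q2,.)→(q0,.,-1)
state=q0 head=7 tape=0000000[.].   (q0,.)→(q2,.,+1)
state=q2 head=8 tape=0000000.[.]   (q2,.)→(q0,.,-1)
state=q0 head=7 tape=0000000[.].   (q0,.)→(q2,.,+1)
state=q2 head=8 tape=0000000.[.]
After 14 steps: state q2, head at 8, tape 0000000.

state q2, head at 8, tape 0000000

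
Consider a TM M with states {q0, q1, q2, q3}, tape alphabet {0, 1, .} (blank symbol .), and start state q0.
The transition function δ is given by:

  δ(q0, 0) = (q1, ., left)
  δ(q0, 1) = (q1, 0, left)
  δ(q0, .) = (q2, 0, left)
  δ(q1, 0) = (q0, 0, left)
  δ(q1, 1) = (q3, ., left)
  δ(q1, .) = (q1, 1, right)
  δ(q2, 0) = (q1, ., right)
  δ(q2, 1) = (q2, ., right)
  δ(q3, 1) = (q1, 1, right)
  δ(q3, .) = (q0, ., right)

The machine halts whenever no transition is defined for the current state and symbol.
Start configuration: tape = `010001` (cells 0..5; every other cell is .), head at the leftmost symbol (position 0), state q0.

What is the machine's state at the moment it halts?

state=q0 head=0 tape=..[0]10001   (q0,0)→(q1,.,left)
state=q1 head=-1 tape=.[.].10001   (q1,.)→(q1,1,right)
state=q1 head=0 tape=.1[.]10001   (q1,.)→(q1,1,right)
state=q1 head=1 tape=.11[1]0001   (q1,1)→(q3,.,left)
state=q3 head=0 tape=.1[1].0001   (q3,1)→(q1,1,right)
state=q1 head=1 tape=.11[.]0001   (q1,.)→(q1,1,right)
state=q1 head=2 tape=.111[0]001   (q1,0)→(q0,0,left)
state=q0 head=1 tape=.11[1]0001   (q0,1)→(q1,0,left)
state=q1 head=0 tape=.1[1]00001   (q1,1)→(q3,.,left)
state=q3 head=-1 tape=.[1].00001   (q3,1)→(q1,1,right)
state=q1 head=0 tape=.1[.]00001   (q1,.)→(q1,1,right)
state=q1 head=1 tape=.11[0]0001   (q1,0)→(q0,0,left)
state=q0 head=0 tape=.1[1]00001   (q0,1)→(q1,0,left)
state=q1 head=-1 tape=.[1]000001   (q1,1)→(q3,.,left)
state=q3 head=-2 tape=[.].000001   (q3,.)→(q0,.,right)
state=q0 head=-1 tape=.[.]000001   (q0,.)→(q2,0,left)
state=q2 head=-2 tape=[.]0000001
No transition is defined for (q2, .); M halts in state q2.

q2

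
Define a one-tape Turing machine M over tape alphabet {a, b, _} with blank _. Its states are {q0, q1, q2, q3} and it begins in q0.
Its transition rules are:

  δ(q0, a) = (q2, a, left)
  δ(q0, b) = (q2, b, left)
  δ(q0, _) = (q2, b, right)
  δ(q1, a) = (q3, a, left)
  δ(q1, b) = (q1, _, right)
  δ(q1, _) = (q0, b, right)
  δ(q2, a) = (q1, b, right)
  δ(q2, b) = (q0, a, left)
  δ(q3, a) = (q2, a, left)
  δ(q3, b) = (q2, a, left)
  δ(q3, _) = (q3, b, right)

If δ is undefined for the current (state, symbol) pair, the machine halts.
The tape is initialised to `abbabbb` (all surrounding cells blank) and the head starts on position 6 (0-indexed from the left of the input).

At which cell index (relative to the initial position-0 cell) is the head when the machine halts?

state=q0 head=6 tape=_abbabb[b]   (q0,b)→(q2,b,left)
state=q2 head=5 tape=_abbab[b]b   (q2,b)→(q0,a,left)
state=q0 head=4 tape=_abba[b]ab   (q0,b)→(q2,b,left)
state=q2 head=3 tape=_abb[a]bab   (q2,a)→(q1,b,right)
state=q1 head=4 tape=_abbb[b]ab   (q1,b)→(q1,_,right)
state=q1 head=5 tape=_abbb_[a]b   (q1,a)→(q3,a,left)
state=q3 head=4 tape=_abbb[_]ab   (q3,_)→(q3,b,right)
state=q3 head=5 tape=_abbbb[a]b   (q3,a)→(q2,a,left)
state=q2 head=4 tape=_abbb[b]ab   (q2,b)→(q0,a,left)
state=q0 head=3 tape=_abb[b]aab   (q0,b)→(q2,b,left)
state=q2 head=2 tape=_ab[b]baab   (q2,b)→(q0,a,left)
state=q0 head=1 tape=_a[b]abaab   (q0,b)→(q2,b,left)
state=q2 head=0 tape=_[a]babaab   (q2,a)→(q1,b,right)
state=q1 head=1 tape=_b[b]abaab   (q1,b)→(q1,_,right)
state=q1 head=2 tape=_b_[a]baab   (q1,a)→(q3,a,left)
state=q3 head=1 tape=_b[_]abaab   (q3,_)→(q3,b,right)
state=q3 head=2 tape=_bb[a]baab   (q3,a)→(q2,a,left)
state=q2 head=1 tape=_b[b]abaab   (q2,b)→(q0,a,left)
state=q0 head=0 tape=_[b]aabaab   (q0,b)→(q2,b,left)
state=q2 head=-1 tape=[_]baabaab
At halt the head is at cell -1.

-1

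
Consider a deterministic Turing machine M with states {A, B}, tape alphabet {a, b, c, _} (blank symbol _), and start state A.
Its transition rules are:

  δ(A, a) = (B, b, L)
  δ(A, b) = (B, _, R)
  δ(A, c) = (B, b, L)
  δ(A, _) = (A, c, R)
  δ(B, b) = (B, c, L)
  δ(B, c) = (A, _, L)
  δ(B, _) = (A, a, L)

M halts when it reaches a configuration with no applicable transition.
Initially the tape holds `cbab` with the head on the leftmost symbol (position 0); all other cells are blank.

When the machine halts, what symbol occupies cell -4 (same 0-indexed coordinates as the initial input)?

A | ____[c]bab   read c → write b, move L, go to B
B | ___[_]bbab   read _ → write a, move L, go to A
A | __[_]abbab   read _ → write c, move R, go to A
A | __c[a]bbab   read a → write b, move L, go to B
B | __[c]bbbab   read c → write _, move L, go to A
A | _[_]_bbbab   read _ → write c, move R, go to A
A | _c[_]bbbab   read _ → write c, move R, go to A
A | _cc[b]bbab   read b → write _, move R, go to B
B | _cc_[b]bab   read b → write c, move L, go to B
B | _cc[_]cbab   read _ → write a, move L, go to A
A | _c[c]acbab   read c → write b, move L, go to B
B | _[c]bacbab   read c → write _, move L, go to A
A | [_]_bacbab   read _ → write c, move R, go to A
A | c[_]bacbab   read _ → write c, move R, go to A
A | cc[b]acbab   read b → write _, move R, go to B
B | cc_[a]cbab
Cell -4 holds c when M halts.

c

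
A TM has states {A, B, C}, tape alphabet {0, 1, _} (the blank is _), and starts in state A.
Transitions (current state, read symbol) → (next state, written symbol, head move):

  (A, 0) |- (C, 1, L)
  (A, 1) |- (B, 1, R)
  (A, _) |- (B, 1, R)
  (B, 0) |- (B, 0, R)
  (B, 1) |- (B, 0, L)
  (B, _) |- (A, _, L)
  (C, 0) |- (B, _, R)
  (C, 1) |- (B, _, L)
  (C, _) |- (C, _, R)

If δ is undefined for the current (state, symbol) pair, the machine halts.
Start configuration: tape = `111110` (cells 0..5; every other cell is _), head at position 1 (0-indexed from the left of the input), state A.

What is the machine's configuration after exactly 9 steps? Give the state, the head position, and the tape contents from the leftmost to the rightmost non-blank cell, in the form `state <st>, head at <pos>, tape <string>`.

state A, head at -2, tape 1_000110

state=A head=1 tape=__1[1]1110   (A,1)→(B,1,R)
state=B head=2 tape=__11[1]110   (B,1)→(B,0,L)
state=B head=1 tape=__1[1]0110   (B,1)→(B,0,L)
state=B head=0 tape=__[1]00110   (B,1)→(B,0,L)
state=B head=-1 tape=_[_]000110   (B,_)→(A,_,L)
state=A head=-2 tape=[_]_000110   (A,_)→(B,1,R)
state=B head=-1 tape=1[_]000110   (B,_)→(A,_,L)
state=A head=-2 tape=[1]_000110   (A,1)→(B,1,R)
state=B head=-1 tape=1[_]000110   (B,_)→(A,_,L)
state=A head=-2 tape=[1]_000110
After 9 steps: state A, head at -2, tape 1_000110.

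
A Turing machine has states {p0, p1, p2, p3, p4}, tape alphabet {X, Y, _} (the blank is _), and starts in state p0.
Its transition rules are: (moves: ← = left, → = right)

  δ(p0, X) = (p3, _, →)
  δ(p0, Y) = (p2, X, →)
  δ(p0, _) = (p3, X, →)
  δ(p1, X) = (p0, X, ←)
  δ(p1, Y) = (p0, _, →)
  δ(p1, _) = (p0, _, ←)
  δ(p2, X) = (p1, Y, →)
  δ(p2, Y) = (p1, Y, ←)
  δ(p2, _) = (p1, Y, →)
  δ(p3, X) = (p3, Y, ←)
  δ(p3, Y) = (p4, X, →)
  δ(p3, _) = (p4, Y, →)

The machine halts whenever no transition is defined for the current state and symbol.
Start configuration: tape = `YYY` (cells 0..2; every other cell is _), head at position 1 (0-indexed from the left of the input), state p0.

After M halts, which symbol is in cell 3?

state=p0 head=1 tape=Y[Y]Y___   (p0,Y)→(p2,X,→)
state=p2 head=2 tape=YX[Y]___   (p2,Y)→(p1,Y,←)
state=p1 head=1 tape=Y[X]Y___   (p1,X)→(p0,X,←)
state=p0 head=0 tape=[Y]XY___   (p0,Y)→(p2,X,→)
state=p2 head=1 tape=X[X]Y___   (p2,X)→(p1,Y,→)
state=p1 head=2 tape=XY[Y]___   (p1,Y)→(p0,_,→)
state=p0 head=3 tape=XY_[_]__   (p0,_)→(p3,X,→)
state=p3 head=4 tape=XY_X[_]_   (p3,_)→(p4,Y,→)
state=p4 head=5 tape=XY_XY[_]
Cell 3 holds X when M halts.

X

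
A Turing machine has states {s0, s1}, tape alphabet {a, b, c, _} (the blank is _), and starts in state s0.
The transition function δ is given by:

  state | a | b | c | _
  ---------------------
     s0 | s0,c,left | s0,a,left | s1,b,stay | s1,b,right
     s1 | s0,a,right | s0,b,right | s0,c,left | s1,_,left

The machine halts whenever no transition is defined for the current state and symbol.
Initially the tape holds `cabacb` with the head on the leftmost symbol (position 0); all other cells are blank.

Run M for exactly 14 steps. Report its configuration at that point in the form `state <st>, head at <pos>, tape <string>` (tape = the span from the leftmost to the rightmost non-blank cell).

state s0, head at 0, tape bacaaacb

s0 | __[c]abacb   read c → write b, move stay, go to s1
s1 | __[b]abacb   read b → write b, move right, go to s0
s0 | __b[a]bacb   read a → write c, move left, go to s0
s0 | __[b]cbacb   read b → write a, move left, go to s0
s0 | _[_]acbacb   read _ → write b, move right, go to s1
s1 | _b[a]cbacb   read a → write a, move right, go to s0
s0 | _ba[c]bacb   read c → write b, move stay, go to s1
s1 | _ba[b]bacb   read b → write b, move right, go to s0
s0 | _bab[b]acb   read b → write a, move left, go to s0
s0 | _ba[b]aacb   read b → write a, move left, go to s0
s0 | _b[a]aaacb   read a → write c, move left, go to s0
s0 | _[b]caaacb   read b → write a, move left, go to s0
s0 | [_]acaaacb   read _ → write b, move right, go to s1
s1 | b[a]caaacb   read a → write a, move right, go to s0
s0 | ba[c]aaacb
After 14 steps: state s0, head at 0, tape bacaaacb.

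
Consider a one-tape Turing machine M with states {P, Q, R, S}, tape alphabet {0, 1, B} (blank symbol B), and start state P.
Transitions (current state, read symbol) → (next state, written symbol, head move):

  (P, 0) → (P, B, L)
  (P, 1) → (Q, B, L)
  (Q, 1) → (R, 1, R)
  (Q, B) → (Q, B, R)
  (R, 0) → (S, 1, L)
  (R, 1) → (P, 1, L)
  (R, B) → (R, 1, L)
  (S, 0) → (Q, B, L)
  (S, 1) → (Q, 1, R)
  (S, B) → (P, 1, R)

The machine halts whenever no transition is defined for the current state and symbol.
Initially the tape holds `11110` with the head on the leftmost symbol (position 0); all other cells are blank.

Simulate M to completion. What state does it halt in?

P

P | B[1]1110BB   read 1 → write B, move L, go to Q
Q | [B]B1110BB   read B → write B, move R, go to Q
Q | B[B]1110BB   read B → write B, move R, go to Q
Q | BB[1]110BB   read 1 → write 1, move R, go to R
R | BB1[1]10BB   read 1 → write 1, move L, go to P
P | BB[1]110BB   read 1 → write B, move L, go to Q
Q | B[B]B110BB   read B → write B, move R, go to Q
Q | BB[B]110BB   read B → write B, move R, go to Q
Q | BBB[1]10BB   read 1 → write 1, move R, go to R
R | BBB1[1]0BB   read 1 → write 1, move L, go to P
P | BBB[1]10BB   read 1 → write B, move L, go to Q
Q | BB[B]B10BB   read B → write B, move R, go to Q
Q | BBB[B]10BB   read B → write B, move R, go to Q
Q | BBBB[1]0BB   read 1 → write 1, move R, go to R
R | BBBB1[0]BB   read 0 → write 1, move L, go to S
S | BBBB[1]1BB   read 1 → write 1, move R, go to Q
Q | BBBB1[1]BB   read 1 → write 1, move R, go to R
R | BBBB11[B]B   read B → write 1, move L, go to R
R | BBBB1[1]1B   read 1 → write 1, move L, go to P
P | BBBB[1]11B   read 1 → write B, move L, go to Q
Q | BBB[B]B11B   read B → write B, move R, go to Q
Q | BBBB[B]11B   read B → write B, move R, go to Q
Q | BBBBB[1]1B   read 1 → write 1, move R, go to R
R | BBBBB1[1]B   read 1 → write 1, move L, go to P
P | BBBBB[1]1B   read 1 → write B, move L, go to Q
Q | BBBB[B]B1B   read B → write B, move R, go to Q
Q | BBBBB[B]1B   read B → write B, move R, go to Q
Q | BBBBBB[1]B   read 1 → write 1, move R, go to R
R | BBBBBB1[B]   read B → write 1, move L, go to R
R | BBBBBB[1]1   read 1 → write 1, move L, go to P
P | BBBBB[B]11
No transition is defined for (P, B); M halts in state P.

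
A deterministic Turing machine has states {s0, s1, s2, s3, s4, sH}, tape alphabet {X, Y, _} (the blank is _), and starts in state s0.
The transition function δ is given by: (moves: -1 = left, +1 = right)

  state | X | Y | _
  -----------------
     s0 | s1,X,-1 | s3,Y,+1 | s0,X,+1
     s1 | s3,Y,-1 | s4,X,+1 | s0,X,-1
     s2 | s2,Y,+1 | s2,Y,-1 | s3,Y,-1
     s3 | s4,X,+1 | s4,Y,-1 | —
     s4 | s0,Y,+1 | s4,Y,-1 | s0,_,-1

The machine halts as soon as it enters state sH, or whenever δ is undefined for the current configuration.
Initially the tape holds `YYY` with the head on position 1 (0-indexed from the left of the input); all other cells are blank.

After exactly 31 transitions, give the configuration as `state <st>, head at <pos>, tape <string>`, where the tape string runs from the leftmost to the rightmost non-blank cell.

state=s0 head=1 tape=____Y[Y]Y   (s0,Y)→(s3,Y,+1)
state=s3 head=2 tape=____YY[Y]   (s3,Y)→(s4,Y,-1)
state=s4 head=1 tape=____Y[Y]Y   (s4,Y)→(s4,Y,-1)
state=s4 head=0 tape=____[Y]YY   (s4,Y)→(s4,Y,-1)
state=s4 head=-1 tape=___[_]YYY   (s4,_)→(s0,_,-1)
state=s0 head=-2 tape=__[_]_YYY   (s0,_)→(s0,X,+1)
state=s0 head=-1 tape=__X[_]YYY   (s0,_)→(s0,X,+1)
state=s0 head=0 tape=__XX[Y]YY   (s0,Y)→(s3,Y,+1)
state=s3 head=1 tape=__XXY[Y]Y   (s3,Y)→(s4,Y,-1)
state=s4 head=0 tape=__XX[Y]YY   (s4,Y)→(s4,Y,-1)
state=s4 head=-1 tape=__X[X]YYY   (s4,X)→(s0,Y,+1)
state=s0 head=0 tape=__XY[Y]YY   (s0,Y)→(s3,Y,+1)
state=s3 head=1 tape=__XYY[Y]Y   (s3,Y)→(s4,Y,-1)
state=s4 head=0 tape=__XY[Y]YY   (s4,Y)→(s4,Y,-1)
state=s4 head=-1 tape=__X[Y]YYY   (s4,Y)→(s4,Y,-1)
state=s4 head=-2 tape=__[X]YYYY   (s4,X)→(s0,Y,+1)
state=s0 head=-1 tape=__Y[Y]YYY   (s0,Y)→(s3,Y,+1)
state=s3 head=0 tape=__YY[Y]YY   (s3,Y)→(s4,Y,-1)
state=s4 head=-1 tape=__Y[Y]YYY   (s4,Y)→(s4,Y,-1)
state=s4 head=-2 tape=__[Y]YYYY   (s4,Y)→(s4,Y,-1)
state=s4 head=-3 tape=_[_]YYYYY   (s4,_)→(s0,_,-1)
state=s0 head=-4 tape=[_]_YYYYY   (s0,_)→(s0,X,+1)
state=s0 head=-3 tape=X[_]YYYYY   (s0,_)→(s0,X,+1)
state=s0 head=-2 tape=XX[Y]YYYY   (s0,Y)→(s3,Y,+1)
state=s3 head=-1 tape=XXY[Y]YYY   (s3,Y)→(s4,Y,-1)
state=s4 head=-2 tape=XX[Y]YYYY   (s4,Y)→(s4,Y,-1)
state=s4 head=-3 tape=X[X]YYYYY   (s4,X)→(s0,Y,+1)
state=s0 head=-2 tape=XY[Y]YYYY   (s0,Y)→(s3,Y,+1)
state=s3 head=-1 tape=XYY[Y]YYY   (s3,Y)→(s4,Y,-1)
state=s4 head=-2 tape=XY[Y]YYYY   (s4,Y)→(s4,Y,-1)
state=s4 head=-3 tape=X[Y]YYYYY   (s4,Y)→(s4,Y,-1)
state=s4 head=-4 tape=[X]YYYYYY
After 31 steps: state s4, head at -4, tape XYYYYYY.

state s4, head at -4, tape XYYYYYY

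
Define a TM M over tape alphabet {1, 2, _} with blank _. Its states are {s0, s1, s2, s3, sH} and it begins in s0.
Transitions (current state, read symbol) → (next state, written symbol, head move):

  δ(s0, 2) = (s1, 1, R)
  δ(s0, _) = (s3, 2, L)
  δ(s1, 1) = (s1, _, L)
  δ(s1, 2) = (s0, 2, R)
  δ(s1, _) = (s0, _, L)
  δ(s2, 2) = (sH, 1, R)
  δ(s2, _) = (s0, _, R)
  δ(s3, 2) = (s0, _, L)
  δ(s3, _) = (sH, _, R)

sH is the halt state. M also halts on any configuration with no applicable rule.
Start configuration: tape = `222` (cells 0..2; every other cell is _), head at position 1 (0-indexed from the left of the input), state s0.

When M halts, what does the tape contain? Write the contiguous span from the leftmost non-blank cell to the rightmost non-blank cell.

21_2

s0 | 2[2]2_   read 2 → write 1, move R, go to s1
s1 | 21[2]_   read 2 → write 2, move R, go to s0
s0 | 212[_]   read _ → write 2, move L, go to s3
s3 | 21[2]2   read 2 → write _, move L, go to s0
s0 | 2[1]_2
The non-blank tape span at halt is 21_2.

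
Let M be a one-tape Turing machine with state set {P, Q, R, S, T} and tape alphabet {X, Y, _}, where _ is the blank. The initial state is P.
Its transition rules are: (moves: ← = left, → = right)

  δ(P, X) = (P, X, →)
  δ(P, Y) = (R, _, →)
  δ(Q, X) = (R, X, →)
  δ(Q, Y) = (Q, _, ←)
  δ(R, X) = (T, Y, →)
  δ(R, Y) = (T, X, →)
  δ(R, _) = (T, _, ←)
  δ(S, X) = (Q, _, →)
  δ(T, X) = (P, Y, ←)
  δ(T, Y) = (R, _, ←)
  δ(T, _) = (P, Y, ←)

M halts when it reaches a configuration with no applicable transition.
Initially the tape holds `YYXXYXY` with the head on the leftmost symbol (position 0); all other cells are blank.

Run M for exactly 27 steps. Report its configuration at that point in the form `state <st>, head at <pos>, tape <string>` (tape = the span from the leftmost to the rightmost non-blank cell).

state P, head at 5, tape X_X_XY

state=P head=0 tape=[Y]YXXYXY_   (P,Y)→(R,_,→)
state=R head=1 tape=_[Y]XXYXY_   (R,Y)→(T,X,→)
state=T head=2 tape=_X[X]XYXY_   (T,X)→(P,Y,←)
state=P head=1 tape=_[X]YXYXY_   (P,X)→(P,X,→)
state=P head=2 tape=_X[Y]XYXY_   (P,Y)→(R,_,→)
state=R head=3 tape=_X_[X]YXY_   (R,X)→(T,Y,→)
state=T head=4 tape=_X_Y[Y]XY_   (T,Y)→(R,_,←)
state=R head=3 tape=_X_[Y]_XY_   (R,Y)→(T,X,→)
state=T head=4 tape=_X_X[_]XY_   (T,_)→(P,Y,←)
state=P head=3 tape=_X_[X]YXY_   (P,X)→(P,X,→)
state=P head=4 tape=_X_X[Y]XY_   (P,Y)→(R,_,→)
state=R head=5 tape=_X_X_[X]Y_   (R,X)→(T,Y,→)
state=T head=6 tape=_X_X_Y[Y]_   (T,Y)→(R,_,←)
state=R head=5 tape=_X_X_[Y]__   (R,Y)→(T,X,→)
state=T head=6 tape=_X_X_X[_]_   (T,_)→(P,Y,←)
state=P head=5 tape=_X_X_[X]Y_   (P,X)→(P,X,→)
state=P head=6 tape=_X_X_X[Y]_   (P,Y)→(R,_,→)
state=R head=7 tape=_X_X_X_[_]   (R,_)→(T,_,←)
state=T head=6 tape=_X_X_X[_]_   (T,_)→(P,Y,←)
state=P head=5 tape=_X_X_[X]Y_   (P,X)→(P,X,→)
state=P head=6 tape=_X_X_X[Y]_   (P,Y)→(R,_,→)
state=R head=7 tape=_X_X_X_[_]   (R,_)→(T,_,←)
state=T head=6 tape=_X_X_X[_]_   (T,_)→(P,Y,←)
state=P head=5 tape=_X_X_[X]Y_   (P,X)→(P,X,→)
state=P head=6 tape=_X_X_X[Y]_   (P,Y)→(R,_,→)
state=R head=7 tape=_X_X_X_[_]   (R,_)→(T,_,←)
state=T head=6 tape=_X_X_X[_]_   (T,_)→(P,Y,←)
state=P head=5 tape=_X_X_[X]Y_
After 27 steps: state P, head at 5, tape X_X_XY.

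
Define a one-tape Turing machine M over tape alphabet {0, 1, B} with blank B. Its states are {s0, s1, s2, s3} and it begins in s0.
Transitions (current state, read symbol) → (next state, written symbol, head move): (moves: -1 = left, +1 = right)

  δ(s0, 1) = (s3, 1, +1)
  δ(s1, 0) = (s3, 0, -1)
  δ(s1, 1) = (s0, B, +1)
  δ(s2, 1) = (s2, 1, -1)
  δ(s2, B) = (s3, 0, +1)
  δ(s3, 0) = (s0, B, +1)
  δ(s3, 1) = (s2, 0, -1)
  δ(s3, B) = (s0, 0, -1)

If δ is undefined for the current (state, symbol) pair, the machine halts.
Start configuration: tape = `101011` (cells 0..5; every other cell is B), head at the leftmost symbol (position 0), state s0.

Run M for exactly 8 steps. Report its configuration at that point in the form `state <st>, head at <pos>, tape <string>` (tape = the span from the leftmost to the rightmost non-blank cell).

s0 | [1]01011   read 1 → write 1, move +1, go to s3
s3 | 1[0]1011   read 0 → write B, move +1, go to s0
s0 | 1B[1]011   read 1 → write 1, move +1, go to s3
s3 | 1B1[0]11   read 0 → write B, move +1, go to s0
s0 | 1B1B[1]1   read 1 → write 1, move +1, go to s3
s3 | 1B1B1[1]   read 1 → write 0, move -1, go to s2
s2 | 1B1B[1]0   read 1 → write 1, move -1, go to s2
s2 | 1B1[B]10   read B → write 0, move +1, go to s3
s3 | 1B10[1]0
After 8 steps: state s3, head at 4, tape 1B1010.

state s3, head at 4, tape 1B1010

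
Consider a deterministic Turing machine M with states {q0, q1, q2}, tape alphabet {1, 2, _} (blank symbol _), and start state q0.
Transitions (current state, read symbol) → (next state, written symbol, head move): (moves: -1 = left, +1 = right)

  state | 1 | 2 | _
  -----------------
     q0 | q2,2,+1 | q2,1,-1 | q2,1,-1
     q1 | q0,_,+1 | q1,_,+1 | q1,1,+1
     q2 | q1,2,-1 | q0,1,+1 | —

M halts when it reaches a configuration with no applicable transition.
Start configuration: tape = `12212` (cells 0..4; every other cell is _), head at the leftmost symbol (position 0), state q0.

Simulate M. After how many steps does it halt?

q0 | [1]2212__   read 1 → write 2, move +1, go to q2
q2 | 2[2]212__   read 2 → write 1, move +1, go to q0
q0 | 21[2]12__   read 2 → write 1, move -1, go to q2
q2 | 2[1]112__   read 1 → write 2, move -1, go to q1
q1 | [2]2112__   read 2 → write _, move +1, go to q1
q1 | _[2]112__   read 2 → write _, move +1, go to q1
q1 | __[1]12__   read 1 → write _, move +1, go to q0
q0 | ___[1]2__   read 1 → write 2, move +1, go to q2
q2 | ___2[2]__   read 2 → write 1, move +1, go to q0
q0 | ___21[_]_   read _ → write 1, move -1, go to q2
q2 | ___2[1]1_   read 1 → write 2, move -1, go to q1
q1 | ___[2]21_   read 2 → write _, move +1, go to q1
q1 | ____[2]1_   read 2 → write _, move +1, go to q1
q1 | _____[1]_   read 1 → write _, move +1, go to q0
q0 | ______[_]   read _ → write 1, move -1, go to q2
q2 | _____[_]1
M halts after 15 transitions.

15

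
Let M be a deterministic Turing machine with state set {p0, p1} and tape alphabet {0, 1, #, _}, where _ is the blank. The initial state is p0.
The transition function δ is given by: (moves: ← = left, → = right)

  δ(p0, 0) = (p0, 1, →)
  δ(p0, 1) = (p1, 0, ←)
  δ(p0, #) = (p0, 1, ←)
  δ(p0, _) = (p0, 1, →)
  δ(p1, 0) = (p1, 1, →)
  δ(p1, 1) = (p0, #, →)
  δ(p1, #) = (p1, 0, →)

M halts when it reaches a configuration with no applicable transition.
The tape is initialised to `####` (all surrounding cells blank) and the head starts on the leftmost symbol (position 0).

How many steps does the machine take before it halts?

20

state=p0 head=0 tape=_[#]###_   (p0,#)→(p0,1,←)
state=p0 head=-1 tape=[_]1###_   (p0,_)→(p0,1,→)
state=p0 head=0 tape=1[1]###_   (p0,1)→(p1,0,←)
state=p1 head=-1 tape=[1]0###_   (p1,1)→(p0,#,→)
state=p0 head=0 tape=#[0]###_   (p0,0)→(p0,1,→)
state=p0 head=1 tape=#1[#]##_   (p0,#)→(p0,1,←)
state=p0 head=0 tape=#[1]1##_   (p0,1)→(p1,0,←)
state=p1 head=-1 tape=[#]01##_   (p1,#)→(p1,0,→)
state=p1 head=0 tape=0[0]1##_   (p1,0)→(p1,1,→)
state=p1 head=1 tape=01[1]##_   (p1,1)→(p0,#,→)
state=p0 head=2 tape=01#[#]#_   (p0,#)→(p0,1,←)
state=p0 head=1 tape=01[#]1#_   (p0,#)→(p0,1,←)
state=p0 head=0 tape=0[1]11#_   (p0,1)→(p1,0,←)
state=p1 head=-1 tape=[0]011#_   (p1,0)→(p1,1,→)
state=p1 head=0 tape=1[0]11#_   (p1,0)→(p1,1,→)
state=p1 head=1 tape=11[1]1#_   (p1,1)→(p0,#,→)
state=p0 head=2 tape=11#[1]#_   (p0,1)→(p1,0,←)
state=p1 head=1 tape=11[#]0#_   (p1,#)→(p1,0,→)
state=p1 head=2 tape=110[0]#_   (p1,0)→(p1,1,→)
state=p1 head=3 tape=1101[#]_   (p1,#)→(p1,0,→)
state=p1 head=4 tape=11010[_]
M halts after 20 transitions.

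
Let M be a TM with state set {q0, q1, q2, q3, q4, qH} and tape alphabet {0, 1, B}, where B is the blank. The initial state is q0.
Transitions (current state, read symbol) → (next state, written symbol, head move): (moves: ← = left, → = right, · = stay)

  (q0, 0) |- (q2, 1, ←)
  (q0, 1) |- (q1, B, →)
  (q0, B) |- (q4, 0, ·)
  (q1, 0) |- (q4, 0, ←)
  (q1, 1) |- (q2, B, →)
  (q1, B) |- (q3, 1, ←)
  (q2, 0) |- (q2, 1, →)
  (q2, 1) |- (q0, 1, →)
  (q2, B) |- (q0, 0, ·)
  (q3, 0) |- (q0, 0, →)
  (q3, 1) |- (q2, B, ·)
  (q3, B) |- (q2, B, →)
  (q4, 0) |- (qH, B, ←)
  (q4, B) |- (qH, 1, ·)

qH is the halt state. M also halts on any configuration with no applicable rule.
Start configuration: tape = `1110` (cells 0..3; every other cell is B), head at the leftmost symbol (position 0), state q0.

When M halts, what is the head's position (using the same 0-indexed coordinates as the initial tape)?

4

state=q0 head=0 tape=[1]110BB   (q0,1)→(q1,B,→)
state=q1 head=1 tape=B[1]10BB   (q1,1)→(q2,B,→)
state=q2 head=2 tape=BB[1]0BB   (q2,1)→(q0,1,→)
state=q0 head=3 tape=BB1[0]BB   (q0,0)→(q2,1,←)
state=q2 head=2 tape=BB[1]1BB   (q2,1)→(q0,1,→)
state=q0 head=3 tape=BB1[1]BB   (q0,1)→(q1,B,→)
state=q1 head=4 tape=BB1B[B]B   (q1,B)→(q3,1,←)
state=q3 head=3 tape=BB1[B]1B   (q3,B)→(q2,B,→)
state=q2 head=4 tape=BB1B[1]B   (q2,1)→(q0,1,→)
state=q0 head=5 tape=BB1B1[B]   (q0,B)→(q4,0,·)
state=q4 head=5 tape=BB1B1[0]   (q4,0)→(qH,B,←)
state=qH head=4 tape=BB1B[1]B
At halt the head is at cell 4.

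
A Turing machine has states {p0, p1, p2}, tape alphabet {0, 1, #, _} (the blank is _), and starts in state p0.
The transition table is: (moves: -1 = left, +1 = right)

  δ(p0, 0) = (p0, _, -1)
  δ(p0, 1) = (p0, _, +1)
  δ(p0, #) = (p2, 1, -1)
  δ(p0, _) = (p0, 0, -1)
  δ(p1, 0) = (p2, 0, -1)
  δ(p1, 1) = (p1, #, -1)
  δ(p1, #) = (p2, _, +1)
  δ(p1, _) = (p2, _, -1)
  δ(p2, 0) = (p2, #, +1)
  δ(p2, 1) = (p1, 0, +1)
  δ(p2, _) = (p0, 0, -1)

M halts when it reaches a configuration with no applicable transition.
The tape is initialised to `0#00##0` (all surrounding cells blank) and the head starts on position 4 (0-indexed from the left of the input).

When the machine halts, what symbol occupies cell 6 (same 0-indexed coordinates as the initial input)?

1

state=p0 head=4 tape=0#00[#]#0_   (p0,#)→(p2,1,-1)
state=p2 head=3 tape=0#0[0]1#0_   (p2,0)→(p2,#,+1)
state=p2 head=4 tape=0#0#[1]#0_   (p2,1)→(p1,0,+1)
state=p1 head=5 tape=0#0#0[#]0_   (p1,#)→(p2,_,+1)
state=p2 head=6 tape=0#0#0_[0]_   (p2,0)→(p2,#,+1)
state=p2 head=7 tape=0#0#0_#[_]   (p2,_)→(p0,0,-1)
state=p0 head=6 tape=0#0#0_[#]0   (p0,#)→(p2,1,-1)
state=p2 head=5 tape=0#0#0[_]10   (p2,_)→(p0,0,-1)
state=p0 head=4 tape=0#0#[0]010   (p0,0)→(p0,_,-1)
state=p0 head=3 tape=0#0[#]_010   (p0,#)→(p2,1,-1)
state=p2 head=2 tape=0#[0]1_010   (p2,0)→(p2,#,+1)
state=p2 head=3 tape=0##[1]_010   (p2,1)→(p1,0,+1)
state=p1 head=4 tape=0##0[_]010   (p1,_)→(p2,_,-1)
state=p2 head=3 tape=0##[0]_010   (p2,0)→(p2,#,+1)
state=p2 head=4 tape=0###[_]010   (p2,_)→(p0,0,-1)
state=p0 head=3 tape=0##[#]0010   (p0,#)→(p2,1,-1)
state=p2 head=2 tape=0#[#]10010
Cell 6 holds 1 when M halts.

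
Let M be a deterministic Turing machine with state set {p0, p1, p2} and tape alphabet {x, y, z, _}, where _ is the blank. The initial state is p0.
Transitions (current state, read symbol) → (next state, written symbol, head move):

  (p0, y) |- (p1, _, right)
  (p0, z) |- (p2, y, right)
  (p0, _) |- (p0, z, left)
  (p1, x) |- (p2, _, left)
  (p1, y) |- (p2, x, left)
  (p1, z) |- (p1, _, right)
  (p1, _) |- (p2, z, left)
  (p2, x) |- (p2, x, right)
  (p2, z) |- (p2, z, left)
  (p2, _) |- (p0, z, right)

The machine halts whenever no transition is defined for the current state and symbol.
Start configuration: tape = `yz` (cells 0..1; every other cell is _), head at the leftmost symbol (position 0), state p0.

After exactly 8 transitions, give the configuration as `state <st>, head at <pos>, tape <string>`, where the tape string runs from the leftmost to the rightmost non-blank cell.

state p2, head at 4, tape zyyz

state=p0 head=0 tape=[y]z___   (p0,y)→(p1,_,right)
state=p1 head=1 tape=_[z]___   (p1,z)→(p1,_,right)
state=p1 head=2 tape=__[_]__   (p1,_)→(p2,z,left)
state=p2 head=1 tape=_[_]z__   (p2,_)→(p0,z,right)
state=p0 head=2 tape=_z[z]__   (p0,z)→(p2,y,right)
state=p2 head=3 tape=_zy[_]_   (p2,_)→(p0,z,right)
state=p0 head=4 tape=_zyz[_]   (p0,_)→(p0,z,left)
state=p0 head=3 tape=_zy[z]z   (p0,z)→(p2,y,right)
state=p2 head=4 tape=_zyy[z]
After 8 steps: state p2, head at 4, tape zyyz.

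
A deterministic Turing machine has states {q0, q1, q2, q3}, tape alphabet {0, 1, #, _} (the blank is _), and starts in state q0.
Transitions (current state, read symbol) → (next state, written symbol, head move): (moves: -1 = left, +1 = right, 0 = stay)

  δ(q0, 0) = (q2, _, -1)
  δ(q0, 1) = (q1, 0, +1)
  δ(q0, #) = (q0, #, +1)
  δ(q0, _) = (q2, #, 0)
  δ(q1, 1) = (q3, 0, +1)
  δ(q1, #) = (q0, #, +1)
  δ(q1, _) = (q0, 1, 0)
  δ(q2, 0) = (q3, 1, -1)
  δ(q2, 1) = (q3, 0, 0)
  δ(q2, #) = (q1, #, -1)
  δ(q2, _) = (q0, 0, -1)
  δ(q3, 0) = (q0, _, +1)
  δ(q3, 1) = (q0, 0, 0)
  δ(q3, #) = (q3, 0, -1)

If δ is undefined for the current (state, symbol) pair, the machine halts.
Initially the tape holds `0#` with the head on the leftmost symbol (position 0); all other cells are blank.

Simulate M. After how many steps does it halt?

9

q0 | ___[0]#   read 0 → write _, move -1, go to q2
q2 | __[_]_#   read _ → write 0, move -1, go to q0
q0 | _[_]0_#   read _ → write #, move 0, go to q2
q2 | _[#]0_#   read # → write #, move -1, go to q1
q1 | [_]#0_#   read _ → write 1, move 0, go to q0
q0 | [1]#0_#   read 1 → write 0, move +1, go to q1
q1 | 0[#]0_#   read # → write #, move +1, go to q0
q0 | 0#[0]_#   read 0 → write _, move -1, go to q2
q2 | 0[#]__#   read # → write #, move -1, go to q1
q1 | [0]#__#
M halts after 9 transitions.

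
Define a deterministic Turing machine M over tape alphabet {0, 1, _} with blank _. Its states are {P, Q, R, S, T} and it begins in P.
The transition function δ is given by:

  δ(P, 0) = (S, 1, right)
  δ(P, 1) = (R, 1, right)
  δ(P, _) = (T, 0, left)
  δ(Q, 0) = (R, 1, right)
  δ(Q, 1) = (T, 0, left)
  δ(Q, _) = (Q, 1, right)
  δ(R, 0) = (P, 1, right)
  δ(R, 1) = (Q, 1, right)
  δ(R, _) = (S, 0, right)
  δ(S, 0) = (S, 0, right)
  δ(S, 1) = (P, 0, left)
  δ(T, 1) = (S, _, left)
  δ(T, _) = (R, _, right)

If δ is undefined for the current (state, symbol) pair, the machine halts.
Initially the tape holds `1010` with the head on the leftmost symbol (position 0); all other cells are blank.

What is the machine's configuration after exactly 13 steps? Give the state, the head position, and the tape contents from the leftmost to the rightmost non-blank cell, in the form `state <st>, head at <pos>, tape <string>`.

state R, head at 1, tape 10_00

state=P head=0 tape=[1]010_   (P,1)→(R,1,right)
state=R head=1 tape=1[0]10_   (R,0)→(P,1,right)
state=P head=2 tape=11[1]0_   (P,1)→(R,1,right)
state=R head=3 tape=111[0]_   (R,0)→(P,1,right)
state=P head=4 tape=1111[_]   (P,_)→(T,0,left)
state=T head=3 tape=111[1]0   (T,1)→(S,_,left)
state=S head=2 tape=11[1]_0   (S,1)→(P,0,left)
state=P head=1 tape=1[1]0_0   (P,1)→(R,1,right)
state=R head=2 tape=11[0]_0   (R,0)→(P,1,right)
state=P head=3 tape=111[_]0   (P,_)→(T,0,left)
state=T head=2 tape=11[1]00   (T,1)→(S,_,left)
state=S head=1 tape=1[1]_00   (S,1)→(P,0,left)
state=P head=0 tape=[1]0_00   (P,1)→(R,1,right)
state=R head=1 tape=1[0]_00
After 13 steps: state R, head at 1, tape 10_00.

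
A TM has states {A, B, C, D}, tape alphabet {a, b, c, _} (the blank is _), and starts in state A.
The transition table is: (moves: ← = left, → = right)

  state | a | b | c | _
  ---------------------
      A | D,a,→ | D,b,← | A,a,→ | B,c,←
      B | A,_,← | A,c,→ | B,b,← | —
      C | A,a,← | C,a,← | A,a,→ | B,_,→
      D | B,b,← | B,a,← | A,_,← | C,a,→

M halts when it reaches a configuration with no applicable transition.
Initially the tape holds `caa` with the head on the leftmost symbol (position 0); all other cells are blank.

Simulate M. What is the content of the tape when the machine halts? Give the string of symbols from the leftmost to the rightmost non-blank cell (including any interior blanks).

c_ba

A | __[c]aa   read c → write a, move →, go to A
A | __a[a]a   read a → write a, move →, go to D
D | __aa[a]   read a → write b, move ←, go to B
B | __a[a]b   read a → write _, move ←, go to A
A | __[a]_b   read a → write a, move →, go to D
D | __a[_]b   read _ → write a, move →, go to C
C | __aa[b]   read b → write a, move ←, go to C
C | __a[a]a   read a → write a, move ←, go to A
A | __[a]aa   read a → write a, move →, go to D
D | __a[a]a   read a → write b, move ←, go to B
B | __[a]ba   read a → write _, move ←, go to A
A | _[_]_ba   read _ → write c, move ←, go to B
B | [_]c_ba
The non-blank tape span at halt is c_ba.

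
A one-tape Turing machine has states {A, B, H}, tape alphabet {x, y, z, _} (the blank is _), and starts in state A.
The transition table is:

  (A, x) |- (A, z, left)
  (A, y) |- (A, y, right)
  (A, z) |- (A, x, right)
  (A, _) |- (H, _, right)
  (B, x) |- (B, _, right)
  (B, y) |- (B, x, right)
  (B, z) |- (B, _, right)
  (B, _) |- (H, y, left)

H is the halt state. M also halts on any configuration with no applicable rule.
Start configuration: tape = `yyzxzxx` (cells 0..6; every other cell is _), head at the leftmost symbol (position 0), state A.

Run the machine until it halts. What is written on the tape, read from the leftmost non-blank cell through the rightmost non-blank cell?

A | [y]yzxzxx__   read y → write y, move right, go to A
A | y[y]zxzxx__   read y → write y, move right, go to A
A | yy[z]xzxx__   read z → write x, move right, go to A
A | yyx[x]zxx__   read x → write z, move left, go to A
A | yy[x]zzxx__   read x → write z, move left, go to A
A | y[y]zzzxx__   read y → write y, move right, go to A
A | yy[z]zzxx__   read z → write x, move right, go to A
A | yyx[z]zxx__   read z → write x, move right, go to A
A | yyxx[z]xx__   read z → write x, move right, go to A
A | yyxxx[x]x__   read x → write z, move left, go to A
A | yyxx[x]zx__   read x → write z, move left, go to A
A | yyx[x]zzx__   read x → write z, move left, go to A
A | yy[x]zzzx__   read x → write z, move left, go to A
A | y[y]zzzzx__   read y → write y, move right, go to A
A | yy[z]zzzx__   read z → write x, move right, go to A
A | yyx[z]zzx__   read z → write x, move right, go to A
A | yyxx[z]zx__   read z → write x, move right, go to A
A | yyxxx[z]x__   read z → write x, move right, go to A
A | yyxxxx[x]__   read x → write z, move left, go to A
A | yyxxx[x]z__   read x → write z, move left, go to A
A | yyxx[x]zz__   read x → write z, move left, go to A
A | yyx[x]zzz__   read x → write z, move left, go to A
A | yy[x]zzzz__   read x → write z, move left, go to A
A | y[y]zzzzz__   read y → write y, move right, go to A
A | yy[z]zzzz__   read z → write x, move right, go to A
A | yyx[z]zzz__   read z → write x, move right, go to A
A | yyxx[z]zz__   read z → write x, move right, go to A
A | yyxxx[z]z__   read z → write x, move right, go to A
A | yyxxxx[z]__   read z → write x, move right, go to A
A | yyxxxxx[_]_   read _ → write _, move right, go to H
H | yyxxxxx_[_]
The non-blank tape span at halt is yyxxxxx.

yyxxxxx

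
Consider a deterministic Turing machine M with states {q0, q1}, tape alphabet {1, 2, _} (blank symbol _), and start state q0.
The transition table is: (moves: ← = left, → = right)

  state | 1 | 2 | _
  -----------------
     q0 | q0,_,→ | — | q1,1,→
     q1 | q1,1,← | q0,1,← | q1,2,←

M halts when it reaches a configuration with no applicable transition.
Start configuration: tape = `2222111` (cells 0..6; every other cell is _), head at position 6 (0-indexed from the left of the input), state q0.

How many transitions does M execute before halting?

state=q0 head=6 tape=222211[1]__   (q0,1)→(q0,_,→)
state=q0 head=7 tape=222211_[_]_   (q0,_)→(q1,1,→)
state=q1 head=8 tape=222211_1[_]   (q1,_)→(q1,2,←)
state=q1 head=7 tape=222211_[1]2   (q1,1)→(q1,1,←)
state=q1 head=6 tape=222211[_]12   (q1,_)→(q1,2,←)
state=q1 head=5 tape=22221[1]212   (q1,1)→(q1,1,←)
state=q1 head=4 tape=2222[1]1212   (q1,1)→(q1,1,←)
state=q1 head=3 tape=222[2]11212   (q1,2)→(q0,1,←)
state=q0 head=2 tape=22[2]111212
M halts after 8 transitions.

8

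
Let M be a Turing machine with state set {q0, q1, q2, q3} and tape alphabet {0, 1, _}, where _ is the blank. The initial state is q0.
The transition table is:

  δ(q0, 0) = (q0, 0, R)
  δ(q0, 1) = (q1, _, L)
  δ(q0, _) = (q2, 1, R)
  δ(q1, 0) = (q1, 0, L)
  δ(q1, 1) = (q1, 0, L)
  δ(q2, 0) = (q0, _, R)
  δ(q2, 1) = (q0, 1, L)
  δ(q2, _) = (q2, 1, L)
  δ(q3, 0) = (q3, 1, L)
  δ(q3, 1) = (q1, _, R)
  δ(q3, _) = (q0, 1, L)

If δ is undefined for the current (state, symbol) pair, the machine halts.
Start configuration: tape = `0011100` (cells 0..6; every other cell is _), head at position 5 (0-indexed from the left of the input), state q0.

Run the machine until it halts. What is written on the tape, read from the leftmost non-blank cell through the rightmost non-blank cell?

q0 | _00111[0]0__   read 0 → write 0, move R, go to q0
q0 | _001110[0]__   read 0 → write 0, move R, go to q0
q0 | _0011100[_]_   read _ → write 1, move R, go to q2
q2 | _00111001[_]   read _ → write 1, move L, go to q2
q2 | _0011100[1]1   read 1 → write 1, move L, go to q0
q0 | _001110[0]11   read 0 → write 0, move R, go to q0
q0 | _0011100[1]1   read 1 → write _, move L, go to q1
q1 | _001110[0]_1   read 0 → write 0, move L, go to q1
q1 | _00111[0]0_1   read 0 → write 0, move L, go to q1
q1 | _0011[1]00_1   read 1 → write 0, move L, go to q1
q1 | _001[1]000_1   read 1 → write 0, move L, go to q1
q1 | _00[1]0000_1   read 1 → write 0, move L, go to q1
q1 | _0[0]00000_1   read 0 → write 0, move L, go to q1
q1 | _[0]000000_1   read 0 → write 0, move L, go to q1
q1 | [_]0000000_1
The non-blank tape span at halt is 0000000_1.

0000000_1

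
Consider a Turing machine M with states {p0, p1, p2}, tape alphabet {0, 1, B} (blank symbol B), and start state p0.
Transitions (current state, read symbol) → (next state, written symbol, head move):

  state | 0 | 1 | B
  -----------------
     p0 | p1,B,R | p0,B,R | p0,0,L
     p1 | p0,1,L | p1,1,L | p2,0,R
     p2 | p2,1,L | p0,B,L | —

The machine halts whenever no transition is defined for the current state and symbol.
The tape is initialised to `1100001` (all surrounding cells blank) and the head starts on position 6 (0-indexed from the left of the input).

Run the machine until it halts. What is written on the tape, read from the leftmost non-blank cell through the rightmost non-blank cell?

p0 | 110000[1]B   read 1 → write B, move R, go to p0
p0 | 110000B[B]   read B → write 0, move L, go to p0
p0 | 110000[B]0   read B → write 0, move L, go to p0
p0 | 11000[0]00   read 0 → write B, move R, go to p1
p1 | 11000B[0]0   read 0 → write 1, move L, go to p0
p0 | 11000[B]10   read B → write 0, move L, go to p0
p0 | 1100[0]010   read 0 → write B, move R, go to p1
p1 | 1100B[0]10   read 0 → write 1, move L, go to p0
p0 | 1100[B]110   read B → write 0, move L, go to p0
p0 | 110[0]0110   read 0 → write B, move R, go to p1
p1 | 110B[0]110   read 0 → write 1, move L, go to p0
p0 | 110[B]1110   read B → write 0, move L, go to p0
p0 | 11[0]01110   read 0 → write B, move R, go to p1
p1 | 11B[0]1110   read 0 → write 1, move L, go to p0
p0 | 11[B]11110   read B → write 0, move L, go to p0
p0 | 1[1]011110   read 1 → write B, move R, go to p0
p0 | 1B[0]11110   read 0 → write B, move R, go to p1
p1 | 1BB[1]1110   read 1 → write 1, move L, go to p1
p1 | 1B[B]11110   read B → write 0, move R, go to p2
p2 | 1B0[1]1110   read 1 → write B, move L, go to p0
p0 | 1B[0]B1110   read 0 → write B, move R, go to p1
p1 | 1BB[B]1110   read B → write 0, move R, go to p2
p2 | 1BB0[1]110   read 1 → write B, move L, go to p0
p0 | 1BB[0]B110   read 0 → write B, move R, go to p1
p1 | 1BBB[B]110   read B → write 0, move R, go to p2
p2 | 1BBB0[1]10   read 1 → write B, move L, go to p0
p0 | 1BBB[0]B10   read 0 → write B, move R, go to p1
p1 | 1BBBB[B]10   read B → write 0, move R, go to p2
p2 | 1BBBB0[1]0   read 1 → write B, move L, go to p0
p0 | 1BBBB[0]B0   read 0 → write B, move R, go to p1
p1 | 1BBBBB[B]0   read B → write 0, move R, go to p2
p2 | 1BBBBB0[0]   read 0 → write 1, move L, go to p2
p2 | 1BBBBB[0]1   read 0 → write 1, move L, go to p2
p2 | 1BBBB[B]11
The non-blank tape span at halt is 1BBBBB11.

1BBBBB11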